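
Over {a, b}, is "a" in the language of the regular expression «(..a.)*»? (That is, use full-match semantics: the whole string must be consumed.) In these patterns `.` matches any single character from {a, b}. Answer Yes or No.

No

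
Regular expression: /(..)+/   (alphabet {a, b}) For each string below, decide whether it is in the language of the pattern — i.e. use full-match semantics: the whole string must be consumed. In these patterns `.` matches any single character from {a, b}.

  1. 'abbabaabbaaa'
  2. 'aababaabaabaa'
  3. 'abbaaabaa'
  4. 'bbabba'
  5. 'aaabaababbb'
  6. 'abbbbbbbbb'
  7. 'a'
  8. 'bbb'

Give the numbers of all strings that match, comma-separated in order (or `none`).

1 → match
2 → no match
3 → no match
4 → match
5 → no match
6 → match
7 → no match
8 → no match

1, 4, 6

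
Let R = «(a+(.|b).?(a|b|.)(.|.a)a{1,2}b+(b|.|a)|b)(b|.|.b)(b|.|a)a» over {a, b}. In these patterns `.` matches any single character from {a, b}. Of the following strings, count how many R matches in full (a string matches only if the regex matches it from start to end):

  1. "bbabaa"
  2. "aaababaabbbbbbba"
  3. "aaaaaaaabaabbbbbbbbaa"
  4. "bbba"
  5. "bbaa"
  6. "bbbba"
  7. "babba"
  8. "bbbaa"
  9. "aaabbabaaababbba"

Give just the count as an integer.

1 → no match
2 → match
3 → match
4 → match
5 → match
6 → match
7 → match
8 → match
9 → match
Total matched: 8

8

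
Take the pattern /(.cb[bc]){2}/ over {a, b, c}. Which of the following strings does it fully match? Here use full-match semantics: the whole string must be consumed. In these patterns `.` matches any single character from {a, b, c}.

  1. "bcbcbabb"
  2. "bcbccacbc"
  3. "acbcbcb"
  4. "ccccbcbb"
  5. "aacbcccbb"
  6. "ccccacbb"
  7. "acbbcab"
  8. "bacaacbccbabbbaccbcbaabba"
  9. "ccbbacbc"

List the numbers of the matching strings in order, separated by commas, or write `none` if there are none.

1 → no match
2 → no match
3 → no match
4 → no match
5 → no match
6 → no match
7 → no match
8 → no match
9 → match

9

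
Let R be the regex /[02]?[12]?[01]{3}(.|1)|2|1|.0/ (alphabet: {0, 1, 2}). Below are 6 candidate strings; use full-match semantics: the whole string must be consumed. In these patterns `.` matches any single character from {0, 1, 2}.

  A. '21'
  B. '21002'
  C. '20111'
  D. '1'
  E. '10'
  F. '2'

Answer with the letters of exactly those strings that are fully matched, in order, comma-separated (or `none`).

B, C, D, E, F

A → no match
B → match
C → match
D → match
E → match
F → match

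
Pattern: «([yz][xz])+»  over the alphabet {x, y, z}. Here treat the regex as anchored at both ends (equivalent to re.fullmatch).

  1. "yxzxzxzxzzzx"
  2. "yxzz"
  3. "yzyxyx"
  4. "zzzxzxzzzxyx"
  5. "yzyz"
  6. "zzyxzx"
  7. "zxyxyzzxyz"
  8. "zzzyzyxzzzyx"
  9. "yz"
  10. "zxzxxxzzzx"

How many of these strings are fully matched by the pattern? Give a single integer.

1 → match
2 → match
3 → match
4 → match
5 → match
6 → match
7 → match
8 → no match
9 → match
10 → no match
Total matched: 8

8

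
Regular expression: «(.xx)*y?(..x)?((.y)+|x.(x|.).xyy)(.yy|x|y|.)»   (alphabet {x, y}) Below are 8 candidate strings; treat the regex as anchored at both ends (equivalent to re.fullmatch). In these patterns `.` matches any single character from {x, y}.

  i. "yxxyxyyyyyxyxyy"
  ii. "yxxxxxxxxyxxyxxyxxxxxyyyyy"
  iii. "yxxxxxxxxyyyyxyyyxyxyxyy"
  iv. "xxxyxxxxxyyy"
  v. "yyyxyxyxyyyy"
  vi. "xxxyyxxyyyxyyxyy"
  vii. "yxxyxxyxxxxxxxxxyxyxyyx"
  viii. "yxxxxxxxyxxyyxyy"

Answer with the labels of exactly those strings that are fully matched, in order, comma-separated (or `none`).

i → match
ii → match
iii → match
iv → match
v → match
vi → match
vii → match
viii → match

i, ii, iii, iv, v, vi, vii, viii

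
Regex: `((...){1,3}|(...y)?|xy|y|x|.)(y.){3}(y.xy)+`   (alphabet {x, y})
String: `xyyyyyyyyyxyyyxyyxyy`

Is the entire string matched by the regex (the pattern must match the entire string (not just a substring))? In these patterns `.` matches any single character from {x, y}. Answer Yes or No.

No

Every match must end with `xy`, but `xyyyyyyyyyxyyyxyyxyy` does not.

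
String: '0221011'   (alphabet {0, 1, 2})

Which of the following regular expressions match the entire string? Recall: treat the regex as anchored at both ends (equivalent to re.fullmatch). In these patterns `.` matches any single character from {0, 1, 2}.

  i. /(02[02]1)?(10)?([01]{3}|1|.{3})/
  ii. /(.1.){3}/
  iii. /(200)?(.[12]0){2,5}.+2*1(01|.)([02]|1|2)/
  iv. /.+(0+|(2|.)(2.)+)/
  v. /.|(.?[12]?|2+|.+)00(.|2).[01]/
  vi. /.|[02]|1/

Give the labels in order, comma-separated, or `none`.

i

i → match
ii → no match
iii → no match
iv → no match
v → no match
vi → no match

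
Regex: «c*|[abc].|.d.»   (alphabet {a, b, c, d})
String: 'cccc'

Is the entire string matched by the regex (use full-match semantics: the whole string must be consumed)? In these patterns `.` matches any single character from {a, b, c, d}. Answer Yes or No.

Yes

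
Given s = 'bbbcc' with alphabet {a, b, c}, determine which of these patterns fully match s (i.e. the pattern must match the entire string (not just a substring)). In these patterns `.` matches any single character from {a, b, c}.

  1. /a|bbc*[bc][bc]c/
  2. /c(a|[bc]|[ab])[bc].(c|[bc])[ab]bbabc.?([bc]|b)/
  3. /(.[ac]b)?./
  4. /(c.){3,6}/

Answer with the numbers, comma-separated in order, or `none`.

1 → match
2 → no match — must start with 'c'
3 → no match
4 → no match — must start with 'c'

1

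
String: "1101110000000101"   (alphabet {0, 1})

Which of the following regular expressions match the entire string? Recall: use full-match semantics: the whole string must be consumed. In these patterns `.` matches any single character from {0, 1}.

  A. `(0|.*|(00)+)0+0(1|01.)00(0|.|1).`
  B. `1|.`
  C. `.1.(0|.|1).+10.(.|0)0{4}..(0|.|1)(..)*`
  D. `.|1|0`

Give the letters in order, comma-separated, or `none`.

C

A → no match
B → no match
C → match
D → no match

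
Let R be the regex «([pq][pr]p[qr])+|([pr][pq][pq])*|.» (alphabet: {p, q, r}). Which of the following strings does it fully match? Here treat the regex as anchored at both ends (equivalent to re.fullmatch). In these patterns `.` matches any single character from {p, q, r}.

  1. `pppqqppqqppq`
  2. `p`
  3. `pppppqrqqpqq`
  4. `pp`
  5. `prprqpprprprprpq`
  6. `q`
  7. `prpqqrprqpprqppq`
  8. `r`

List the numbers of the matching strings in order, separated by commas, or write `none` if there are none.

1, 2, 3, 5, 6, 7, 8

1. `pppqqppqqppq` → match
2. `p` → match
3. `pppppqrqqpqq` → match
4. `pp` → no match
5 → match
6. `q` → match
7 → match
8. `r` → match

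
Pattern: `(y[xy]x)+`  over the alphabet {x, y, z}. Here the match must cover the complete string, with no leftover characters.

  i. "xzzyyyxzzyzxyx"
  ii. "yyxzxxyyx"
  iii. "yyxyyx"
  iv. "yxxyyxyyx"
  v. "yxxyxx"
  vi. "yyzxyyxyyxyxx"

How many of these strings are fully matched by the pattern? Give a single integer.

i → no match — must start with "y"
ii → no match
iii → match
iv → match
v → match
vi → no match
Total matched: 3

3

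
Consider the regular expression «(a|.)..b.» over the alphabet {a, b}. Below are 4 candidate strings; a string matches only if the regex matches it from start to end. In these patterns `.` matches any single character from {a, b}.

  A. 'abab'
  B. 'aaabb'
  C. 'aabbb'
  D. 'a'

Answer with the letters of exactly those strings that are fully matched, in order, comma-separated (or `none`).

A → no match
B → match
C → match
D → no match

B, C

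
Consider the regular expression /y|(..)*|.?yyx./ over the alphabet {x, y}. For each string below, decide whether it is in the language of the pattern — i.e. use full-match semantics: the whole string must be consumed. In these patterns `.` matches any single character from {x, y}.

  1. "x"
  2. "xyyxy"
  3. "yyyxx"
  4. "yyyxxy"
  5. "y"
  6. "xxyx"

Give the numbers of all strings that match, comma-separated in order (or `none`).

2, 3, 4, 5, 6

1. "x" → no match
2. "xyyxy" → match
3. "yyyxx" → match
4. "yyyxxy" → match
5. "y" → match
6. "xxyx" → match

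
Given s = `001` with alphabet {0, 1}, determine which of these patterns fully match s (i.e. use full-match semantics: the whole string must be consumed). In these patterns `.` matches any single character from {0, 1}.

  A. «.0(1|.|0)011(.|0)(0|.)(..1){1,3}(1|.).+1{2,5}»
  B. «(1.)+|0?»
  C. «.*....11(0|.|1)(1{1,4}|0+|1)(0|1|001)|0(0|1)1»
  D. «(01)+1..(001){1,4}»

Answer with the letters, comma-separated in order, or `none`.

A → no match
B → no match
C → match
D → no match — must start with `01`

C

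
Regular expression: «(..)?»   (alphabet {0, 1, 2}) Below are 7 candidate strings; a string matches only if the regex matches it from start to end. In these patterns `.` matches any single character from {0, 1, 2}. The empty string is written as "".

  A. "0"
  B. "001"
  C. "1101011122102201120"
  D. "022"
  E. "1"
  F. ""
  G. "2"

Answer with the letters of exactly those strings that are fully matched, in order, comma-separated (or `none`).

A → no match
B → no match
C → no match
D → no match
E → no match
F → match
G → no match

F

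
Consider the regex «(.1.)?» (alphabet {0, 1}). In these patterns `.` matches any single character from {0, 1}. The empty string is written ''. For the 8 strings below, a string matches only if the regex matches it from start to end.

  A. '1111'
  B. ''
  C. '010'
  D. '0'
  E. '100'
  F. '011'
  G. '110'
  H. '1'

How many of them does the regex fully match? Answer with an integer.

4

A → no match
B → match
C → match
D → no match
E → no match
F → match
G → match
H → no match
Total matched: 4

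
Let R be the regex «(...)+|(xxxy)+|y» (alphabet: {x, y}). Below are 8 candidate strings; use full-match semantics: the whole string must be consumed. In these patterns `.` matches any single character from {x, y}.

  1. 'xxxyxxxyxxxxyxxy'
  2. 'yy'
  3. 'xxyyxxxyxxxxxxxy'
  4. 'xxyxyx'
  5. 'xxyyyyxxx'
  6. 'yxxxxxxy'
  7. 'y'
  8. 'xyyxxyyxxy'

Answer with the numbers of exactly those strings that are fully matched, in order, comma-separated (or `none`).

4, 5, 7

1 → no match
2 → no match
3 → no match
4 → match
5 → match
6 → no match
7 → match
8 → no match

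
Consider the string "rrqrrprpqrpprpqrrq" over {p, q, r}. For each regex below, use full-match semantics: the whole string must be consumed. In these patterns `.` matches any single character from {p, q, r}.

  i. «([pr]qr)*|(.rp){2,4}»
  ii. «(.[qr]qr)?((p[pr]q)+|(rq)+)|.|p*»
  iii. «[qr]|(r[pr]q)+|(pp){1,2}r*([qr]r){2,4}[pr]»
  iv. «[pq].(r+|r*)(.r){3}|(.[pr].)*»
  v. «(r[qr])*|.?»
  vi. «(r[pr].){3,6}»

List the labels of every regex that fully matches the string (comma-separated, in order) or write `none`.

iv, vi

i → no match
ii → no match
iii → no match
iv → match
v → no match
vi → match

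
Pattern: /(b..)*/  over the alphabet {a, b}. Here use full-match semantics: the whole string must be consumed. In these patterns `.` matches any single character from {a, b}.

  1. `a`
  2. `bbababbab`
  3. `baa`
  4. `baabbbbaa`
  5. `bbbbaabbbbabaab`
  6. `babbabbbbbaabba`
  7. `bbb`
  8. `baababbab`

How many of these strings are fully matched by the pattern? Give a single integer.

6

1. `a` → no match
2. `bbababbab` → match
3. `baa` → match
4. `baabbbbaa` → match
5 → no match
6 → match
7. `bbb` → match
8. `baababbab` → match
Total matched: 6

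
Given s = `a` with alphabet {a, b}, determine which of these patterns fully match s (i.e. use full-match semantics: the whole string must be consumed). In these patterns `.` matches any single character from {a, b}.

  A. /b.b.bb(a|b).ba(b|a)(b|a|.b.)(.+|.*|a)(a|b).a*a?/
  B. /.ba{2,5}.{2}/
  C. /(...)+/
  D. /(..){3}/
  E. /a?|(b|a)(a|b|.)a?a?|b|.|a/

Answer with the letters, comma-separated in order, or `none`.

A → no match — must start with `b`
B → no match
C → no match
D → no match
E → match

E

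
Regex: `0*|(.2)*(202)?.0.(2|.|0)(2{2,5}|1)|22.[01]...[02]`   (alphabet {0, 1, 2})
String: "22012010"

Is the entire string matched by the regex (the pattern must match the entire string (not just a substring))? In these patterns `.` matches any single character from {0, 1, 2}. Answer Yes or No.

Yes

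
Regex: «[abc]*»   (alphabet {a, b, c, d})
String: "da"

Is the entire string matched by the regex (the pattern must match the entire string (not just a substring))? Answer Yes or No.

No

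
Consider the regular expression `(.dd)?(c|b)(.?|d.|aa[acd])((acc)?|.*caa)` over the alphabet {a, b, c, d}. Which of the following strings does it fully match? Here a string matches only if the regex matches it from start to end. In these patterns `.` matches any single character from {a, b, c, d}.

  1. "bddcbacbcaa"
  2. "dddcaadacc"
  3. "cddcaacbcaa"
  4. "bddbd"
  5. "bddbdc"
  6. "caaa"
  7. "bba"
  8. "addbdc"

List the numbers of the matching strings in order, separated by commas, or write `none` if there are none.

1, 2, 3, 4, 5, 6, 8

1 → match
2 → match
3 → match
4 → match
5 → match
6 → match
7 → no match
8 → match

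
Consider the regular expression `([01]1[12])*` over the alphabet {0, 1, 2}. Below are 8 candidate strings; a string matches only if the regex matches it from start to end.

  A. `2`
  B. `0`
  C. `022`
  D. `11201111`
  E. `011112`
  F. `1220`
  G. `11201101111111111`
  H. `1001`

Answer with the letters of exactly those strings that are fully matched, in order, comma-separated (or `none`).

E

A → no match
B → no match
C → no match
D → no match
E → match
F → no match
G → no match
H → no match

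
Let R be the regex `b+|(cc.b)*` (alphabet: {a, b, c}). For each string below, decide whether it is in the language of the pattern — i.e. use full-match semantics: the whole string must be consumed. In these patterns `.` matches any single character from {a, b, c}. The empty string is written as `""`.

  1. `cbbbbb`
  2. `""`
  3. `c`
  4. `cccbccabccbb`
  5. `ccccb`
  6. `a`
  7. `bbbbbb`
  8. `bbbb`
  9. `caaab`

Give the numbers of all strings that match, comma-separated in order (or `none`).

1. `cbbbbb` → no match
2. `""` → match
3. `c` → no match
4. `cccbccabccbb` → match
5. `ccccb` → no match
6. `a` → no match
7. `bbbbbb` → match
8. `bbbb` → match
9. `caaab` → no match

2, 4, 7, 8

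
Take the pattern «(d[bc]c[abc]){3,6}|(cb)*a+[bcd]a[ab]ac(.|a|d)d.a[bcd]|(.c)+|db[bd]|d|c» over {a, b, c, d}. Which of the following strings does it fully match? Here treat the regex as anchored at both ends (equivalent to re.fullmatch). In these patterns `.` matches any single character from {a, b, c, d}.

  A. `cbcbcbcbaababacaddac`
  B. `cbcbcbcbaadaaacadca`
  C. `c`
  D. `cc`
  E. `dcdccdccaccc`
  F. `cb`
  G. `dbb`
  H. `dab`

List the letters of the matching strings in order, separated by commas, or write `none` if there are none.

A → match
B → no match
C → match
D → match
E → no match
F → no match
G → match
H → no match

A, C, D, G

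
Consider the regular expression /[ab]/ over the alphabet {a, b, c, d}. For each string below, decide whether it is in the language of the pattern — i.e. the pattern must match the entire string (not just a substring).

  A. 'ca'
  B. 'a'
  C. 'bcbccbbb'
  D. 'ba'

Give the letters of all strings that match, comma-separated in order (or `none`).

B

A → no match
B → match
C → no match
D → no match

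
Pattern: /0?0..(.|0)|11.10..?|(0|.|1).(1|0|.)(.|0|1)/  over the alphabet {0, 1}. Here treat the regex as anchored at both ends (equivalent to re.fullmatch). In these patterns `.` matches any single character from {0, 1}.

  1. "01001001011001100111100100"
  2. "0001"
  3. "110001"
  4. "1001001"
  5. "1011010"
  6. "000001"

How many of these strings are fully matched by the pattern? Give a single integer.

1

1 → no match
2 → match
3 → no match
4 → no match
5 → no match
6 → no match
Total matched: 1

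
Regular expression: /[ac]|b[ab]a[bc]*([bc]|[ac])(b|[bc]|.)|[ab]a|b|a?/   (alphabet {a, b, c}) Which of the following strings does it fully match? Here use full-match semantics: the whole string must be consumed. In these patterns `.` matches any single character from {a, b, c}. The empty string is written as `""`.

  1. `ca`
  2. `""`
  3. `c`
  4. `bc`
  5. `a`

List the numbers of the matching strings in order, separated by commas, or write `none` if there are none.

1 → no match
2 → match
3 → match
4 → no match
5 → match

2, 3, 5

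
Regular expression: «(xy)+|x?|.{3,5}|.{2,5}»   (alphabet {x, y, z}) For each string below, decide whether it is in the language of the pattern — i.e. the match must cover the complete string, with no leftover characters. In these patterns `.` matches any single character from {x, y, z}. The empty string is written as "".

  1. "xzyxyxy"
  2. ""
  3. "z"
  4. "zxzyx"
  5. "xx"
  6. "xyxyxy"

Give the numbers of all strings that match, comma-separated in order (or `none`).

1 → no match
2 → match
3 → no match
4 → match
5 → match
6 → match

2, 4, 5, 6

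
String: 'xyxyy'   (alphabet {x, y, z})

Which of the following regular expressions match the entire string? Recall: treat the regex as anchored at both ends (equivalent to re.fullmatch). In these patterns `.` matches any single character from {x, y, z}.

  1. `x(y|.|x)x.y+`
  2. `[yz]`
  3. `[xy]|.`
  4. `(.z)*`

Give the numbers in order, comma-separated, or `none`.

1 → match
2 → no match
3 → no match
4 → no match

1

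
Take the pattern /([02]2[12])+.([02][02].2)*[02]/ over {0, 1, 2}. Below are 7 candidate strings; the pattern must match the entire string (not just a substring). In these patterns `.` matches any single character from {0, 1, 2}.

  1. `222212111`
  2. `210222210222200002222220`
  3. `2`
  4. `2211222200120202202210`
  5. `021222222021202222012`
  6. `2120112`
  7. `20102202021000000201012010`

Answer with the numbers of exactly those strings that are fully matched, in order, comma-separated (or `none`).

1 → no match
2 → no match
3 → no match
4 → no match
5 → no match
6 → no match
7 → no match

none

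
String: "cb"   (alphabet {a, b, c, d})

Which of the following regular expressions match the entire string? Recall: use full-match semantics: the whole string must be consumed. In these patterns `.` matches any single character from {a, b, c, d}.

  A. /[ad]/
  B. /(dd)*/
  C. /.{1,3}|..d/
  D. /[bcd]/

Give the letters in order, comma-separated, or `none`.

A → no match
B → no match
C → match
D → no match

C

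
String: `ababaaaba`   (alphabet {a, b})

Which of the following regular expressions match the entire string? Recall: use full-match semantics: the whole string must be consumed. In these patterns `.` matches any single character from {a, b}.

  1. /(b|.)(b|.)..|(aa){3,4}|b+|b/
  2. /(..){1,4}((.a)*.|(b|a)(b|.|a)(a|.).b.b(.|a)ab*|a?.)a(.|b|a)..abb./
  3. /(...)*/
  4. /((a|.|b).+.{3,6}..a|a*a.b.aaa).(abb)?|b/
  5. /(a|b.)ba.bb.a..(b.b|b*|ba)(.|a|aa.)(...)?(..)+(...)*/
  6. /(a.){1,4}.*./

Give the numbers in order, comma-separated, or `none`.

1 → no match
2 → no match
3 → match
4 → no match
5 → no match
6 → match

3, 6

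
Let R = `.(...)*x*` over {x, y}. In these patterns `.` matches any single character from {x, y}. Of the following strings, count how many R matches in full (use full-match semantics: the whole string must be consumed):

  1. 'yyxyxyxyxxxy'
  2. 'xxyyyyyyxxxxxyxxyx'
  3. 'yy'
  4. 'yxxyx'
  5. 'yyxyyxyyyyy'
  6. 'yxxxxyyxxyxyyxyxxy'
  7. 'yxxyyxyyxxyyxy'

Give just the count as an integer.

1

1. 'yyxyxyxyxxxy' → no match
2 → no match
3. 'yy' → no match
4. 'yxxyx' → match
5. 'yyxyyxyyyyy' → no match
6 → no match
7 → no match
Total matched: 1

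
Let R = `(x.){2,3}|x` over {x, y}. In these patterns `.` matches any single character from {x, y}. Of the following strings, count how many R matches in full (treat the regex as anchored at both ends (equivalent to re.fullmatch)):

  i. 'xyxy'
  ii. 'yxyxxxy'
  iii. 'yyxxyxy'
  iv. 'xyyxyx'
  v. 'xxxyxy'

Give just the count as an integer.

2

i → match
ii → no match — must start with 'x'
iii → no match — must start with 'x'
iv → no match
v → match
Total matched: 2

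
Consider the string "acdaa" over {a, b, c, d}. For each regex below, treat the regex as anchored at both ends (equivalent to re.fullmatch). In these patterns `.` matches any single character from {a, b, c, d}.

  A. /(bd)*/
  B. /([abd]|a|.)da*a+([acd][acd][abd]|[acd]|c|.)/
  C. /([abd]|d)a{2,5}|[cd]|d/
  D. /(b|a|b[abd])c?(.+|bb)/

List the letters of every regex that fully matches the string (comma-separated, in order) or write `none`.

D

A → no match
B → no match
C → no match
D → match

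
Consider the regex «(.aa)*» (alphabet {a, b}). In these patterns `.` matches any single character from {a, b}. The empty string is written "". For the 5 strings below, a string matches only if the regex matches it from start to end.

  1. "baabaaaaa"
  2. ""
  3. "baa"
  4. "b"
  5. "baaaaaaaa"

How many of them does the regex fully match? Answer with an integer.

4

1 → match
2 → match
3 → match
4 → no match
5 → match
Total matched: 4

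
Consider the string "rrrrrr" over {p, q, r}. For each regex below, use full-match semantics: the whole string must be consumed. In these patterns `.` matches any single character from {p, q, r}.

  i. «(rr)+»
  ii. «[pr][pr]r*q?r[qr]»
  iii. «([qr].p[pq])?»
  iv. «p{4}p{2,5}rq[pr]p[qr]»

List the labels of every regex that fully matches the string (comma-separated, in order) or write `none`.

i → match
ii → match
iii → no match
iv → no match — must start with "p"

i, ii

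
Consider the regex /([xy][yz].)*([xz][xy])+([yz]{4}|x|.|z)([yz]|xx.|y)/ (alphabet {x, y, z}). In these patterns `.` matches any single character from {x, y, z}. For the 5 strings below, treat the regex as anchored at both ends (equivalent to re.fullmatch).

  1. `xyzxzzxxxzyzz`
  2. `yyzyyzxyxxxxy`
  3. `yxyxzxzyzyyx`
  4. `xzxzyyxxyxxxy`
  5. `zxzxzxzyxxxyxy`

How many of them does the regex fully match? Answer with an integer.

2

1 → no match
2 → match
3. `yxyxzxzyzyyx` → no match
4 → no match
5 → match
Total matched: 2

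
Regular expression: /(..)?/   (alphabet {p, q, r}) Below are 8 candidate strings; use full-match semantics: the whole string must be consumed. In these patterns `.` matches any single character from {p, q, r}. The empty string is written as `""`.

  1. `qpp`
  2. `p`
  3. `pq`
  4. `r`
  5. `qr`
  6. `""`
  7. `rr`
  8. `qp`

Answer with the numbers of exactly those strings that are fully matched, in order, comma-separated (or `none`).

3, 5, 6, 7, 8

1 → no match
2 → no match
3 → match
4 → no match
5 → match
6 → match
7 → match
8 → match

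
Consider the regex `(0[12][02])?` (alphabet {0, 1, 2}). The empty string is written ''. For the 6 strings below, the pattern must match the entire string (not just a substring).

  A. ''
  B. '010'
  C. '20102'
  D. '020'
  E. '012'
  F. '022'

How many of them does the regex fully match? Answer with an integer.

5

A → match
B → match
C → no match
D → match
E → match
F → match
Total matched: 5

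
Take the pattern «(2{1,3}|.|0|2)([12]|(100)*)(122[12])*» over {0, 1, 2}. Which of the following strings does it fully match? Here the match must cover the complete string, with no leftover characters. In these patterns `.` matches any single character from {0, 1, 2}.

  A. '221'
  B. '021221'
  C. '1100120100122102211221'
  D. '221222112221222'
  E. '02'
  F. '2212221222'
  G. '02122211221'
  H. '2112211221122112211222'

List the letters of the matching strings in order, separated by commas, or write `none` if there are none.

A. '221' → match
B. '021221' → match
C → no match
D → no match
E. '02' → match
F. '2212221222' → match
G. '02122211221' → no match
H → match

A, B, E, F, H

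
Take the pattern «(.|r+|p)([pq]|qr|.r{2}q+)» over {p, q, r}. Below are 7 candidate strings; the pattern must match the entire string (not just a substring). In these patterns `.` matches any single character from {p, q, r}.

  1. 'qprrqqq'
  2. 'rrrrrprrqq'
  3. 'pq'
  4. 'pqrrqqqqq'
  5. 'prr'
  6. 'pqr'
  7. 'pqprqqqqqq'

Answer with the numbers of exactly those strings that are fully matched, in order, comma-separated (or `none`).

1 → match
2 → match
3 → match
4 → match
5 → no match
6 → match
7 → no match

1, 2, 3, 4, 6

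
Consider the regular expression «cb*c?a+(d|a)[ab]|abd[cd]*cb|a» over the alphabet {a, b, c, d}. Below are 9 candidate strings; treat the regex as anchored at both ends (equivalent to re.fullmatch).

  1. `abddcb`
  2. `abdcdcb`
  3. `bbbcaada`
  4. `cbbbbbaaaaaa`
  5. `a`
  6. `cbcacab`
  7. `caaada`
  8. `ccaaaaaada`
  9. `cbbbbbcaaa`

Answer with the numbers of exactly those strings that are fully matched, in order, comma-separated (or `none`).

1. `abddcb` → match
2. `abdcdcb` → match
3. `bbbcaada` → no match
4. `cbbbbbaaaaaa` → match
5. `a` → match
6. `cbcacab` → no match
7. `caaada` → match
8. `ccaaaaaada` → match
9. `cbbbbbcaaa` → match

1, 2, 4, 5, 7, 8, 9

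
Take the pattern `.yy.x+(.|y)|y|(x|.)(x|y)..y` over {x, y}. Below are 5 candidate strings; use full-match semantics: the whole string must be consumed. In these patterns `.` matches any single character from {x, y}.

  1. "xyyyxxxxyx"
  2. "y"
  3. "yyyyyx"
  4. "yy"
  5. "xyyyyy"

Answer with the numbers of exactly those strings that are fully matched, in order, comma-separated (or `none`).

1 → no match
2 → match
3 → no match
4 → no match
5 → no match

2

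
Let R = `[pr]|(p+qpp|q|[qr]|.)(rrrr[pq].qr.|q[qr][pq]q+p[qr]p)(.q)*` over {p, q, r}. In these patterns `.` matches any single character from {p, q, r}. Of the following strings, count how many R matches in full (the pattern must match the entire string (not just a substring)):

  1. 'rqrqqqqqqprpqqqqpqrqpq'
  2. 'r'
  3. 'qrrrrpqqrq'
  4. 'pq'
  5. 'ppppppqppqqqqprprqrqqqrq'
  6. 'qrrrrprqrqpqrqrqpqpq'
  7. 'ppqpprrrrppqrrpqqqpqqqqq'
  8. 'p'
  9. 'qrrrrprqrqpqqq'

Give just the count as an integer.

1 → match
2. 'r' → match
3. 'qrrrrpqqrq' → match
4. 'pq' → no match
5 → match
6 → match
7 → match
8. 'p' → match
9 → match
Total matched: 8

8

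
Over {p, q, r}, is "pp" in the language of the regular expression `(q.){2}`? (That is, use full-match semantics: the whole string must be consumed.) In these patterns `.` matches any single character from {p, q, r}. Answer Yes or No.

No

Every match must start with "q", but "pp" does not.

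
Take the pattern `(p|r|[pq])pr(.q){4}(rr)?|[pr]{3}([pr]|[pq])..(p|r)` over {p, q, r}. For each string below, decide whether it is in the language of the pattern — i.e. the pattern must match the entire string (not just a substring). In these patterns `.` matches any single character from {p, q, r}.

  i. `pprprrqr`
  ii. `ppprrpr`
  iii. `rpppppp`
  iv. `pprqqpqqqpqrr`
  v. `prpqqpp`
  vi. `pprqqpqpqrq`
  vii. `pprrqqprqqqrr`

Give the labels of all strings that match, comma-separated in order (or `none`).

i → no match
ii → match
iii → match
iv → match
v → match
vi → match
vii → no match

ii, iii, iv, v, vi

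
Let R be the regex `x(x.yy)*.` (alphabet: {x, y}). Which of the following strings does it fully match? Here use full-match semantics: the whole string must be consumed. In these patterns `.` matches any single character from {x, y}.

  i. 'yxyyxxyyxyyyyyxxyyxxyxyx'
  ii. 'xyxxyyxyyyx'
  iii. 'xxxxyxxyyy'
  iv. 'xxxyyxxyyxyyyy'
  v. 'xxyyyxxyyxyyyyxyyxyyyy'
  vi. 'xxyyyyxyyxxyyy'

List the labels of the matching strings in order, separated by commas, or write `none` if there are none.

i → no match — must start with 'x'
ii → no match
iii → no match
iv → match
v → no match
vi → no match

iv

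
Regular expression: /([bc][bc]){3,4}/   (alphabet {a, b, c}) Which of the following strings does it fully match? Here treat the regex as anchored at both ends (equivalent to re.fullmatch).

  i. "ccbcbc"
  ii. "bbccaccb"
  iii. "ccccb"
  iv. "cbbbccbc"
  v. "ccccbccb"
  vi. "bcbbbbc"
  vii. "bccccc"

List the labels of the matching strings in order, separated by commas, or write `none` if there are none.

i → match
ii → no match
iii → no match
iv → match
v → match
vi → no match
vii → match

i, iv, v, vii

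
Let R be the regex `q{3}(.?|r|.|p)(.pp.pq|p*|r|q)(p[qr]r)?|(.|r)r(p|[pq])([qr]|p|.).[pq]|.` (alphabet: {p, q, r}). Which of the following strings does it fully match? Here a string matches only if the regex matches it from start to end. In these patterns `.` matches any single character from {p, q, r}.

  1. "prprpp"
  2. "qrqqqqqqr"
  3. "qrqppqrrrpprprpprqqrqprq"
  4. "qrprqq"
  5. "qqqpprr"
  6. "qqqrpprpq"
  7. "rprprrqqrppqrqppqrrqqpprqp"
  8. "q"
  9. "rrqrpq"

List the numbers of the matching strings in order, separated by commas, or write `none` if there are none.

1 → match
2 → no match
3 → no match
4 → match
5 → match
6 → match
7 → no match
8 → match
9 → match

1, 4, 5, 6, 8, 9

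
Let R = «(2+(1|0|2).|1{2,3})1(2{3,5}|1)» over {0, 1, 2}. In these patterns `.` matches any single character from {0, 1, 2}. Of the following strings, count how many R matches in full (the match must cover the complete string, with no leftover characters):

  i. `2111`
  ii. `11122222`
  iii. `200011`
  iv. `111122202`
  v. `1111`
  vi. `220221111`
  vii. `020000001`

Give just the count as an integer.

2

i → no match
ii → match
iii → no match
iv → no match
v → match
vi → no match
vii → no match
Total matched: 2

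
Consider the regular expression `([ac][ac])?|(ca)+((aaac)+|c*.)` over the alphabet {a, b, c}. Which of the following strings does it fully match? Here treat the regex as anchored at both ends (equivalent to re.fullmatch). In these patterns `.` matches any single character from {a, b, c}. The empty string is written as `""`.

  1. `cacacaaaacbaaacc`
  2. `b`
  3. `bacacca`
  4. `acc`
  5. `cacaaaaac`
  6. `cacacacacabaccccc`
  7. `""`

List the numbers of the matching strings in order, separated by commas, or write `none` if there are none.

7

1 → no match
2. `b` → no match
3. `bacacca` → no match
4. `acc` → no match
5. `cacaaaaac` → no match
6 → no match
7. `""` → match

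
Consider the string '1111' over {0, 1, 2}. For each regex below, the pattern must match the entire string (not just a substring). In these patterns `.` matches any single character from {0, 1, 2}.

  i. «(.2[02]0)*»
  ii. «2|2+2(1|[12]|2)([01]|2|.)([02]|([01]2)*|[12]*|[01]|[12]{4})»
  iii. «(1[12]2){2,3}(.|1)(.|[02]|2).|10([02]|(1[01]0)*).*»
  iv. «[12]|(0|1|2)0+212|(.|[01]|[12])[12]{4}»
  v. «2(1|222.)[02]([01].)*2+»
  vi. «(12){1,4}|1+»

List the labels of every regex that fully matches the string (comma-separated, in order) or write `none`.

vi

i → no match
ii → no match — must start with '2'
iii → no match
iv → no match
v → no match — must start with '2'
vi → match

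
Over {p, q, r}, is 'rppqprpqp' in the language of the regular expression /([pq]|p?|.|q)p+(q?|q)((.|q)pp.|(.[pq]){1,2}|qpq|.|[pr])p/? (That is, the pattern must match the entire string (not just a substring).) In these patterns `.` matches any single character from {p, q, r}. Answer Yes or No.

No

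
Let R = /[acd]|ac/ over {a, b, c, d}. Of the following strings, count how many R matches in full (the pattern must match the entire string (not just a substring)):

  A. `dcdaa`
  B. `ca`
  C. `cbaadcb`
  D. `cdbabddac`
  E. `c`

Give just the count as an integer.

A → no match
B → no match
C → no match
D → no match
E → match
Total matched: 1

1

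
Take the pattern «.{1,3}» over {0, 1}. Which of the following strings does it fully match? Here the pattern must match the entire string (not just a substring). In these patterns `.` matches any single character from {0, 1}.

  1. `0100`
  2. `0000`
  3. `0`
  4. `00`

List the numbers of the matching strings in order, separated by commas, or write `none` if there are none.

1 → no match
2 → no match
3 → match
4 → match

3, 4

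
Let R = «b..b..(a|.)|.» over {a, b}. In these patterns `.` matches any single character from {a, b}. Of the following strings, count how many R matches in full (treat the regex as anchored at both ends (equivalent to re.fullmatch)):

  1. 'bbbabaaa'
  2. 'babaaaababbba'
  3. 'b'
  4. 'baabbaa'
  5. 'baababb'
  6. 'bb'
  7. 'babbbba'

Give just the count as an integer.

1 → no match
2 → no match
3 → match
4 → match
5 → match
6 → no match
7 → match
Total matched: 4

4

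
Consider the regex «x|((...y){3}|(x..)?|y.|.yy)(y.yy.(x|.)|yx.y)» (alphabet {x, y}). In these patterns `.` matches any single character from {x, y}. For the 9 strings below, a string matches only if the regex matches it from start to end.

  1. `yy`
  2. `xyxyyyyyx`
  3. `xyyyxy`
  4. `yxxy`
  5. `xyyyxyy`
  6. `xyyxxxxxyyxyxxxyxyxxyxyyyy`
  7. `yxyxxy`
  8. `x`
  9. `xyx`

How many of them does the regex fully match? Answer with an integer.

5

1 → no match
2 → match
3 → no match
4 → match
5 → match
6 → no match
7 → match
8 → match
9 → no match
Total matched: 5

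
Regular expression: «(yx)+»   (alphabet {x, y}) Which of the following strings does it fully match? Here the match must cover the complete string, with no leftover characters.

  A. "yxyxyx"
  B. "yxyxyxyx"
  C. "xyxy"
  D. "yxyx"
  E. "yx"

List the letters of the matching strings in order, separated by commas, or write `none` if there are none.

A → match
B → match
C → no match — must start with "yx"
D → match
E → match

A, B, D, E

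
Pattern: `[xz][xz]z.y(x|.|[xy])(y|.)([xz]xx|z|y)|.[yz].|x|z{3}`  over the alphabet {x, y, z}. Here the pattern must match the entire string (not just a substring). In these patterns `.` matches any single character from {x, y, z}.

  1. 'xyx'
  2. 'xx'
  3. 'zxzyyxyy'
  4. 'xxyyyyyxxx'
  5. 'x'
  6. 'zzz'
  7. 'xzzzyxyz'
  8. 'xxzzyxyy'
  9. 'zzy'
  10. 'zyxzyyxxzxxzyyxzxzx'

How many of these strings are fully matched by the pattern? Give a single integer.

7

1 → match
2 → no match
3 → match
4 → no match
5 → match
6 → match
7 → match
8 → match
9 → match
10 → no match
Total matched: 7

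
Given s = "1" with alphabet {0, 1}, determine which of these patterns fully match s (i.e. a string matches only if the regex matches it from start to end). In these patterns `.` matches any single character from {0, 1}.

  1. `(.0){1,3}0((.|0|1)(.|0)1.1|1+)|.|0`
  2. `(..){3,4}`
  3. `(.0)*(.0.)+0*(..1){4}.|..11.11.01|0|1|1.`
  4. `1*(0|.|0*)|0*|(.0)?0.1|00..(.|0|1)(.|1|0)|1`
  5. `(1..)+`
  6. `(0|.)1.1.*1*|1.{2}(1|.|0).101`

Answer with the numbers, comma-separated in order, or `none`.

1 → match
2 → no match
3 → match
4 → match
5 → no match
6 → no match

1, 3, 4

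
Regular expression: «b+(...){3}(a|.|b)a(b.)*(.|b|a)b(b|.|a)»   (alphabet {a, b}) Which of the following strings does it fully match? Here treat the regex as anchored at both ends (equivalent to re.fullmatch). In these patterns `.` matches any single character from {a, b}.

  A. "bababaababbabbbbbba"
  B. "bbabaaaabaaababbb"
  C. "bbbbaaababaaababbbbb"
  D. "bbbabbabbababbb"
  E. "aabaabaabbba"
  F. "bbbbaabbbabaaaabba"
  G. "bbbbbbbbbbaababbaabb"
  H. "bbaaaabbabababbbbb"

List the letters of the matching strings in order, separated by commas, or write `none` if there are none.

A → match
B → match
C → match
D → match
E. "aabaabaabbba" → no match — must start with "b"
F → match
G → match
H → match

A, B, C, D, F, G, H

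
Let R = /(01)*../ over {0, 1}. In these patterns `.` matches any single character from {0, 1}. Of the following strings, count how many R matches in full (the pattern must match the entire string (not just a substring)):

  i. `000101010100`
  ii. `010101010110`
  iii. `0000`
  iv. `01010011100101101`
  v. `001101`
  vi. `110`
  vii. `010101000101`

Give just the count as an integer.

i. `000101010100` → no match
ii. `010101010110` → match
iii. `0000` → no match
iv → no match
v. `001101` → no match
vi. `110` → no match
vii. `010101000101` → no match
Total matched: 1

1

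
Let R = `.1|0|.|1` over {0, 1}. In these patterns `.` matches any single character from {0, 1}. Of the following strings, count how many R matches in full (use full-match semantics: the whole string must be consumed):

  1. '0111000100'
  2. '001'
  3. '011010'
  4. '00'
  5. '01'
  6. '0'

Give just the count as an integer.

2

1 → no match
2 → no match
3 → no match
4 → no match
5 → match
6 → match
Total matched: 2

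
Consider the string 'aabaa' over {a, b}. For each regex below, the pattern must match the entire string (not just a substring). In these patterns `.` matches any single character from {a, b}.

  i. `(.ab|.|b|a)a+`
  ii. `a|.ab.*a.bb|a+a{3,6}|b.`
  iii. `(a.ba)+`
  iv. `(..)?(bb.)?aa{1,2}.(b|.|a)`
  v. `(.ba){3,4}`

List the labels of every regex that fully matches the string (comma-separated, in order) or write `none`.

i → match
ii → no match
iii → no match — must end with 'ba'
iv → no match
v → no match — must end with 'ba'

i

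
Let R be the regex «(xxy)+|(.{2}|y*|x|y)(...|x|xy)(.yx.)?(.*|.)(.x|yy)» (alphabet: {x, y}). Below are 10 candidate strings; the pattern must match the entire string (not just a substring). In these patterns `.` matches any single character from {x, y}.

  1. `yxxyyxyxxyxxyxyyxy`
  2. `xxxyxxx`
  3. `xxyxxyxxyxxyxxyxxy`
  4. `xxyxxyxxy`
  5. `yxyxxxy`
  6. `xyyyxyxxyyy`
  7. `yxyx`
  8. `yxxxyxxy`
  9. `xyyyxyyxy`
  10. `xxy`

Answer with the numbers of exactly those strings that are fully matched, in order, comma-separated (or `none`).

2, 3, 4, 6, 7, 10

1 → no match
2 → match
3 → match
4 → match
5 → no match
6 → match
7 → match
8 → no match
9 → no match
10 → match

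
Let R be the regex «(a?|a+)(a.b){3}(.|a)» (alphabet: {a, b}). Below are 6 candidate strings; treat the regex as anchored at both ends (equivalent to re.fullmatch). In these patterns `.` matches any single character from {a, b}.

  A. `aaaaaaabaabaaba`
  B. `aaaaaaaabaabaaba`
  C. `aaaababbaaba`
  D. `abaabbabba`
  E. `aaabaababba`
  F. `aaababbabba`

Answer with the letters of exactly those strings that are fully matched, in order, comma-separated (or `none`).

A, B, C, E, F

A → match
B → match
C → match
D → no match
E → match
F → match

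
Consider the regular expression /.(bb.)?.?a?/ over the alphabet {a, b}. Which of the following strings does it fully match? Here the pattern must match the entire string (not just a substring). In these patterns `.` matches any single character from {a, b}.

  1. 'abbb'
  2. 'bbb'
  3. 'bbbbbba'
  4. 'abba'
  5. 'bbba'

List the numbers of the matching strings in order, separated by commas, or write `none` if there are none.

1 → match
2 → no match
3 → no match
4 → match
5 → match

1, 4, 5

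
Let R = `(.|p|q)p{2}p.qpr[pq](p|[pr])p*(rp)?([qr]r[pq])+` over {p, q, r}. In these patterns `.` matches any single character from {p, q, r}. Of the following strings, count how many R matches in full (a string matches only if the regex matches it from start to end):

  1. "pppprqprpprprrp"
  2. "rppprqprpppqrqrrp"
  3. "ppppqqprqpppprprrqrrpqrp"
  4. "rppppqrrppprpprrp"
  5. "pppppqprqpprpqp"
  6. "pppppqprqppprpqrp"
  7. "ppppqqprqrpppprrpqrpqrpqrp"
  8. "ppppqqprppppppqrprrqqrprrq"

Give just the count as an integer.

1 → match
2 → match
3 → match
4 → no match
5 → no match
6 → match
7 → match
8 → match
Total matched: 6

6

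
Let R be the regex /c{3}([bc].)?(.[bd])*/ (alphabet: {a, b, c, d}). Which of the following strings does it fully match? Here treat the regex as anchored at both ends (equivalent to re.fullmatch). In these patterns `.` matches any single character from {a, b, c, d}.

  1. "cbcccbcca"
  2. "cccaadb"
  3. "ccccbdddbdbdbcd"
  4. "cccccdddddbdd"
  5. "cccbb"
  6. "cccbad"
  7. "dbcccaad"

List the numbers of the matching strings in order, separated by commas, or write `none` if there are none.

3, 4, 5

1 → no match
2 → no match
3 → match
4 → match
5 → match
6 → no match
7 → no match — must start with "c"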